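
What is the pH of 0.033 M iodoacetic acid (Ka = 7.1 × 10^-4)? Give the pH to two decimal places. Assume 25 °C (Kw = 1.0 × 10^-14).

ICH2COOH ⇌ ICH2COO- + H+
From the ICE table, Ka = x²/(0.033 − x) = 7.1 × 10^-4.
x is not negligible relative to C₀; solve x² + 0.00071·x − 2.34e-05 = 0.
x = (−Ka + √(Ka² + 4·Ka·C₀))/2 = 4.50 × 10^-3 M
pH = −log(4.50 × 10^-3) = 2.35

pH = 2.35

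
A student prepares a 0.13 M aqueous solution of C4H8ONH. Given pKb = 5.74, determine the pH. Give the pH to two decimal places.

C4H8ONH + H2O ⇌ C4H8ONH2+ + OH-
Kb = 10^(−5.74) = 1.82 × 10^-6
From the ICE table, Kb = [OH-]²/(0.13 − [OH-]) = 1.82 × 10^-6.
Since Kb ≪ C₀, [OH-] ≈ √(Kb·C₀) = 4.86 × 10^-4 M.
pOH = −log(4.86 × 10^-4) = 3.31; pH = 14.00 − 3.31 = 10.69

pH = 10.69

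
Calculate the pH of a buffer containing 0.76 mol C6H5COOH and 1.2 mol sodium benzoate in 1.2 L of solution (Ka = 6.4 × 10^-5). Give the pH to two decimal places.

pH = 4.39

pKa = −log(6.4 × 10^-5) = 4.194
Henderson–Hasselbalch: pH = pKa + log([C6H5COO-]/[C6H5COOH]) = 4.194 + log(1.2/0.76)
pH = 4.194 + (+0.198) = 4.39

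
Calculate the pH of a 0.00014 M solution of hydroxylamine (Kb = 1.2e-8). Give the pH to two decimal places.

pH = 8.11

NH2OH + H2O ⇌ NH3OH+ + OH-
Kb = x²/(0.00014 − x) = 1.2 × 10^-8
Assume x ≪ 0.00014: x ≈ √(1.2 × 10^-8 × 0.00014) = 1.30 × 10^-6 M
(x/C₀ = 0.93% < 5%, so the approximation holds.)
pOH = −log(1.30 × 10^-6) = 5.89; pH = 14.00 − 5.89 = 8.11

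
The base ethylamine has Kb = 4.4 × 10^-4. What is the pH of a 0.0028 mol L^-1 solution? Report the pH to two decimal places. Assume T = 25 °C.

pH = 10.96

C2H5NH2 + H2O ⇌ C2H5NH3+ + OH-
Kb = x²/(0.0028 − x) = 4.4 × 10^-4
The 5% rule fails; solving x² + Kb·x − Kb·C₀ = 0 exactly:
x = [−0.00044 + √(0.00044² + 4.93e-06)]/2 = 9.12 × 10^-4 M
pOH = 3.04, so pH = 14.00 − pOH = 10.96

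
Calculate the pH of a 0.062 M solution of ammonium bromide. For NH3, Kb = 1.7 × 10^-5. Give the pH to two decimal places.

pH = 5.22

NH4+ is the conjugate acid of the weak base NH3.
Ka = Kw/Kb = 1.0×10^-14 / 1.7 × 10^-5 = 5.88 × 10^-10
Ka = [H+]²/(0.062 − [H+]) = 5.88 × 10^-10
Since Ka ≪ C₀, [H+] ≈ √(Ka·C₀) = 6.04 × 10^-6 M.
pH = −log(6.04 × 10^-6) = 5.22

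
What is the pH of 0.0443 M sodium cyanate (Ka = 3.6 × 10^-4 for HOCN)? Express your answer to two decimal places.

pH = 8.05

OCN- is the conjugate base of the weak acid HOCN.
Kb = Kw/Ka = 1.0×10^-14 / 3.6 × 10^-4 = 2.78 × 10^-11
From the ICE table, Kb = [OH-]²/(0.0443 − [OH-]) = 2.78 × 10^-11.
Assume [OH-] ≪ 0.0443: [OH-] ≈ √(2.78 × 10^-11 × 0.0443) = 1.11 × 10^-6 M
pOH = 5.95, so pH = 14.00 − pOH = 8.05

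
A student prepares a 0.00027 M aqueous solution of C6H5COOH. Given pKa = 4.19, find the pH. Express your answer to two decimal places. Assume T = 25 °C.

C6H5COOH ⇌ C6H5COO- + H+
Ka = 10^(−4.19) = 6.46 × 10^-5
From the ICE table, Ka = x²/(0.00027 − x) = 6.46 × 10^-5.
x is not negligible relative to C₀; solve x² + 6.46e-05·x − 1.74e-08 = 0.
x = [−6.46e-05 + √(6.46e-05² + 6.98e-08)]/2 = 1.04 × 10^-4 M
pH = −log(1.04 × 10^-4) = 3.98

pH = 3.98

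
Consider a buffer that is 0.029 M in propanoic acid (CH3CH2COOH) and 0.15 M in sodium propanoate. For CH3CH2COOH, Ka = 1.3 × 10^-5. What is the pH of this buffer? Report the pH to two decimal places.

pH = 5.60

pKa = −log(1.3 × 10^-5) = 4.886
pH = pKa + log([A⁻]/[HA]) = 4.886 + log(0.15/0.029)
pH = 4.886 + (+0.714) = 5.60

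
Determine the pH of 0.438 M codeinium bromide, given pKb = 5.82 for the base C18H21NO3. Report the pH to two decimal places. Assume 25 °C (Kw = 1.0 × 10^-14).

pH = 4.27

C18H22NO3+ is the conjugate acid of the weak base C18H21NO3.
Kb = 10^(−5.82) = 1.51 × 10^-6
Ka = Kw/Kb = 1.0×10^-14 / 1.51 × 10^-6 = 6.62 × 10^-9
Ka = [H+]²/(0.438 − [H+]) = 6.62 × 10^-9
Assume [H+] ≪ 0.438: [H+] ≈ √(6.62 × 10^-9 × 0.438) = 5.38 × 10^-5 M
pH = −log[H+] = −log(5.38 × 10^-5) = 4.27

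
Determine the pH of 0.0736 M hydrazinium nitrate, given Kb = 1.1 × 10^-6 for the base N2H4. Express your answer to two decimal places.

N2H5+ is the conjugate acid of the weak base N2H4.
Ka = Kw/Kb = 1.0×10^-14 / 1.1 × 10^-6 = 9.09 × 10^-9
From the ICE table, Ka = [H+]²/(0.0736 − [H+]) = 9.09 × 10^-9.
Since Ka ≪ C₀, [H+] ≈ √(Ka·C₀) = 2.59 × 10^-5 M.
pH = −log(2.59 × 10^-5) = 4.59

pH = 4.59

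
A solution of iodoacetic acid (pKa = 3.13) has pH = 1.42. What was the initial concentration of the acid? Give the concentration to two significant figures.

[H+] = 10^(-1.42) = 3.80 × 10^-2 M = x
Ka = 10^(−3.13) = 7.41 × 10^-4
Ka = x²/(C₀ − x) ⇒ C₀ = x + x²/Ka
C₀ = 3.80 × 10^-2 + (3.80 × 10^-2)²/(7.41 × 10^-4) = 1.99 M

C₀ = 2.0 M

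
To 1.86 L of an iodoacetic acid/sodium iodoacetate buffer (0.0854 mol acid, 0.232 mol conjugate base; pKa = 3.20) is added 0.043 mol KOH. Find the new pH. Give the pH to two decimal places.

pH = 4.01

After neutralization: n(ICH2COOH) = 0.0424 mol, n(ICH2COO-) = 0.275 mol.
pH = pKa + log(n_ICH2COO-/n_ICH2COOH) = 3.20 + log(0.275/0.0424) = 3.20 + (+0.812)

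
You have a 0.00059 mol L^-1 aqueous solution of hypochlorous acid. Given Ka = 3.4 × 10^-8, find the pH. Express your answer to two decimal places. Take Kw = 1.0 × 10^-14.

HOCl ⇌ OCl- + H+
From the ICE table, Ka = x²/(0.00059 − x) = 3.4 × 10^-8.
Assume x ≪ 0.00059: x ≈ √(3.4 × 10^-8 × 0.00059) = 4.48 × 10^-6 M
Check: 0.76% ionized — well under 5%, approximation valid.
pH = −log(4.48 × 10^-6) = 5.35

pH = 5.35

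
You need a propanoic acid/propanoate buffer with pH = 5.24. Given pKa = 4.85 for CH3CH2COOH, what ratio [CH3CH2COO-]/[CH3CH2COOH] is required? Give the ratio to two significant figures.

pH = pKa + log(r) ⇒ log(r) = 5.24 − 4.85 = +0.39
r = [CH3CH2COO-]/[CH3CH2COOH] = 10^(+0.39) = 2.45

ratio = 2.5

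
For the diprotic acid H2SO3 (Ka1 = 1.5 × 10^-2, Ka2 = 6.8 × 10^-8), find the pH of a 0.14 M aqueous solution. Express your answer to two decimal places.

pH = 1.41

Ka1 ≫ Ka2, so treat the first dissociation as the only significant source of H+.
Ka1 = x²/(0.14 − x) = 1.5 × 10^-2
Solving the quadratic: x = (−Ka1 + √(Ka1² + 4·Ka1·C₀))/2 = 3.89 × 10^-2 M
pH = −log(3.89 × 10^-2) = 1.41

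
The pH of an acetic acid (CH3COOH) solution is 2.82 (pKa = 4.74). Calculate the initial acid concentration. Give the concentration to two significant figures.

C₀ = 1.3 × 10^-1 M

[H+] = 10^(-2.82) = 1.51 × 10^-3 M = x
Ka = 10^(−4.74) = 1.82 × 10^-5
Ka = x²/(C₀ − x) ⇒ C₀ = x + x²/Ka
C₀ = 1.51 × 10^-3 + (1.51 × 10^-3)²/(1.82 × 10^-5) = 1.27 × 10^-1 M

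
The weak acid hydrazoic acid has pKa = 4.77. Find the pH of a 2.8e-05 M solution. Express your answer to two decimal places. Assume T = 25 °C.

HN3 ⇌ N3- + H+
Ka = 10^(−4.77) = 1.70 × 10^-5
Ka = x²/(2.8e-05 − x) = 1.70 × 10^-5
The 5% rule fails; solving x² + Ka·x − Ka·C₀ = 0 exactly:
x = (−Ka + √(Ka² + 4·Ka·C₀))/2 = 1.49 × 10^-5 M
pH = −log[H+] = −log(1.49 × 10^-5) = 4.83

pH = 4.83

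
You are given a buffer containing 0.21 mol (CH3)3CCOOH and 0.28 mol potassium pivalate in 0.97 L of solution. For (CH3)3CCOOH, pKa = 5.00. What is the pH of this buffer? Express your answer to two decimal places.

pH = 5.12

pH = pKa + log([A⁻]/[HA]) = 5.00 + log(0.28/0.21)
pH = 5.00 + (+0.125) = 5.12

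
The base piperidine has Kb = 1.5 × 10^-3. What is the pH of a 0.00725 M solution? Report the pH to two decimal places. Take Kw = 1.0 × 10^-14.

pH = 11.42

C5H10NH + H2O ⇌ C5H10NH2+ + OH-
Kb = x²/(0.00725 − x) = 1.5 × 10^-3
Here C₀/Kb ≈ 4.83, so the small-x approximation fails. Use the quadratic:
x = (−Kb + √(Kb² + 4·Kb·C₀))/2 = 2.63 × 10^-3 M
pOH = −log(2.63 × 10^-3) = 2.58; pH = 14.00 − 2.58 = 11.42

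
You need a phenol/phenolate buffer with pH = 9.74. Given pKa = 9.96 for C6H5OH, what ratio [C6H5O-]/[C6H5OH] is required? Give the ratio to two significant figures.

pH = pKa + log(r) ⇒ log(r) = 9.74 − 9.96 = -0.22
r = [C6H5O-]/[C6H5OH] = 10^(-0.22) = 0.603

ratio = 0.60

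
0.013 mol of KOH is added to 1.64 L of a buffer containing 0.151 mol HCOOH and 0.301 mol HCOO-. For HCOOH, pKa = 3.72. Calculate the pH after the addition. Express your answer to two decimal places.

pH = 4.08

OH- converts HCOOH to HCOO-: HCOOH → 0.138 mol, HCOO- → 0.314 mol.
pH = pKa + log(n_HCOO-/n_HCOOH) = 3.72 + log(0.314/0.138) = 3.72 + (+0.357)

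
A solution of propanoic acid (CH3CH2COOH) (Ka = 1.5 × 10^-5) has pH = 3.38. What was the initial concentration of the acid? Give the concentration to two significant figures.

[H+] = 10^(-3.38) = 4.17 × 10^-4 M = x
Ka = x²/(C₀ − x) ⇒ C₀ = x + x²/Ka
C₀ = 4.17 × 10^-4 + (4.17 × 10^-4)²/(1.5 × 10^-5) = 1.20 × 10^-2 M

C₀ = 1.2 × 10^-2 M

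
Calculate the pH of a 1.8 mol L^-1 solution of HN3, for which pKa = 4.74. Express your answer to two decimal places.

pH = 2.24

HN3 ⇌ N3- + H+
Ka = 10^(−4.74) = 1.82 × 10^-5
From the ICE table, Ka = [H+]²/(1.8 − [H+]) = 1.82 × 10^-5.
Neglecting [H+] in the denominator: [H+] = √(1.82 × 10^-5 × 1.8) = 5.72 × 10^-3 M
([H+]/C₀ = 0.32% < 5%, so the approximation holds.)
pH = −log(5.72 × 10^-3) = 2.24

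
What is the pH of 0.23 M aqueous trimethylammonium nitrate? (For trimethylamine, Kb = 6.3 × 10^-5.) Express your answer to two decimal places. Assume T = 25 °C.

pH = 5.22

(CH3)3NH+ is the conjugate acid of the weak base (CH3)3N.
Ka = Kw/Kb = 1.0×10^-14 / 6.3 × 10^-5 = 1.59 × 10^-10
Let x = [H+] at equilibrium. Ka = x²/(0.23 − x).
Since Ka ≪ C₀, x ≈ √(Ka·C₀) = 6.05 × 10^-6 M.
pH = −log[H+] = −log(6.05 × 10^-6) = 5.22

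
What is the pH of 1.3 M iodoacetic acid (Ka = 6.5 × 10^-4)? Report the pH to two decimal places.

ICH2COOH ⇌ ICH2COO- + H+
Ka = x²/(1.3 − x) = 6.5 × 10^-4
Neglecting x in the denominator: x = √(6.5 × 10^-4 × 1.3) = 2.91 × 10^-2 M
Check: 2.2% ionized — well under 5%, approximation valid.
pH = −log[H+] = −log(2.91 × 10^-2) = 1.54

pH = 1.54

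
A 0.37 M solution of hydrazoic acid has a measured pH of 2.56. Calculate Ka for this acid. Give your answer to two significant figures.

Ka = 2.1 × 10^-5

[H+] = 10^(-2.56) = 2.75 × 10^-3 M
At equilibrium [HA] = 0.37 − 2.75 × 10^-3 = 3.67 × 10^-1 M
Ka = [H+][A-]/[HA] = (2.75 × 10^-3)² / 3.67 × 10^-1 = 2.1 × 10^-5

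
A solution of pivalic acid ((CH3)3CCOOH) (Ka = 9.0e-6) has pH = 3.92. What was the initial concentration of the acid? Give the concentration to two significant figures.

[H+] = 10^(-3.92) = 1.20 × 10^-4 M = x
Ka = x²/(C₀ − x) ⇒ C₀ = x + x²/Ka
C₀ = 1.20 × 10^-4 + (1.20 × 10^-4)²/(9.0 × 10^-6) = 1.72 × 10^-3 M

C₀ = 1.7 × 10^-3 M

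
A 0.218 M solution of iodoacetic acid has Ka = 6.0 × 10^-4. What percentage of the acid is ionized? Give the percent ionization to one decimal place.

ICH2COOH ⇌ ICH2COO- + H+; let x = [H+] at equilibrium.
Ka = x²/(C₀ − x); solving the quadratic gives x = 1.11 × 10^-2 M.
% ionization = x/C₀ × 100% = 1.11 × 10^-2/0.218 × 100% = 5.1%

5.1%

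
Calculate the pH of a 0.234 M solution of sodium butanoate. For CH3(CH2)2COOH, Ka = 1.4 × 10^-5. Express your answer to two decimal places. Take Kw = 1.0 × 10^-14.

pH = 9.11

CH3(CH2)2COO- is the conjugate base of the weak acid CH3(CH2)2COOH.
Kb = Kw/Ka = 1.0×10^-14 / 1.4 × 10^-5 = 7.14 × 10^-10
Kb = [OH-]²/(0.234 − [OH-]) = 7.14 × 10^-10
Neglecting [OH-] in the denominator: [OH-] = √(7.14 × 10^-10 × 0.234) = 1.29 × 10^-5 M
pOH = 4.89, so pH = 14.00 − pOH = 9.11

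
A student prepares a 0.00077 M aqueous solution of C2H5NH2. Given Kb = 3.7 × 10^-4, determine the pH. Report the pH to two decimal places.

pH = 10.58

C2H5NH2 + H2O ⇌ C2H5NH3+ + OH-
Kb = [OH-]²/(0.00077 − [OH-]) = 3.7 × 10^-4
The 5% rule fails; solving [OH-]² + Kb·[OH-] − Kb·C₀ = 0 exactly:
[OH-] = (−Kb + √(Kb² + 4·Kb·C₀))/2 = 3.80 × 10^-4 M
pOH = 3.42, so pH = 14.00 − pOH = 10.58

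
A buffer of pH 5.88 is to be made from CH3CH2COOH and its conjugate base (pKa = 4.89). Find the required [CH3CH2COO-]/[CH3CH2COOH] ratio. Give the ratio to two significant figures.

ratio = 9.8

pH = pKa + log(r) ⇒ log(r) = 5.88 − 4.89 = +0.99
r = [CH3CH2COO-]/[CH3CH2COOH] = 10^(+0.99) = 9.77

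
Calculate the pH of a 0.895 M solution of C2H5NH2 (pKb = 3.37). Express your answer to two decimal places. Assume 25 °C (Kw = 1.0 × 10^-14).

pH = 12.29

C2H5NH2 + H2O ⇌ C2H5NH3+ + OH-
Kb = 10^(−3.37) = 4.27 × 10^-4
Kb = x²/(0.895 − x) = 4.27 × 10^-4
Assume x ≪ 0.895: x ≈ √(4.27 × 10^-4 × 0.895) = 1.95 × 10^-2 M
(x/C₀ = 2.2% < 5%, so the approximation holds.)
pOH = 1.71, so pH = 14.00 − pOH = 12.29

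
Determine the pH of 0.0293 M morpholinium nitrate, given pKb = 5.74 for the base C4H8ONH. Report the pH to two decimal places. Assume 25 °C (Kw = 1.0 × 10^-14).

C4H8ONH2+ is the conjugate acid of the weak base C4H8ONH.
Kb = 10^(−5.74) = 1.82 × 10^-6
Ka = Kw/Kb = 1.0×10^-14 / 1.82 × 10^-6 = 5.49 × 10^-9
From the ICE table, Ka = [H+]²/(0.0293 − [H+]) = 5.49 × 10^-9.
Assume [H+] ≪ 0.0293: [H+] ≈ √(5.49 × 10^-9 × 0.0293) = 1.27 × 10^-5 M
([H+]/C₀ = 0.043% < 5%, so the approximation holds.)
pH = −log[H+] = −log(1.27 × 10^-5) = 4.90

pH = 4.90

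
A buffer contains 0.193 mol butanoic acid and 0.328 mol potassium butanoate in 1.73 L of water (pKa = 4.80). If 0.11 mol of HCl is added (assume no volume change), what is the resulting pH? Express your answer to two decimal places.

After neutralization: n(CH3(CH2)2COOH) = 0.303 mol, n(CH3(CH2)2COO-) = 0.218 mol.
pH = pKa + log(n_CH3(CH2)2COO-/n_CH3(CH2)2COOH) = 4.80 + log(0.218/0.303) = 4.80 + (-0.143)

pH = 4.66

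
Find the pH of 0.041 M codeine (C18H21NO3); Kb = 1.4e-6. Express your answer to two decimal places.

pH = 10.38

C18H21NO3 + H2O ⇌ C18H22NO3+ + OH-
From the ICE table, Kb = [OH-]²/(0.041 − [OH-]) = 1.4 × 10^-6.
Neglecting [OH-] in the denominator: [OH-] = √(1.4 × 10^-6 × 0.041) = 2.40 × 10^-4 M
([OH-]/C₀ = 0.58% < 5%, so the approximation holds.)
pOH = −log(2.40 × 10^-4) = 3.62; pH = 14.00 − 3.62 = 10.38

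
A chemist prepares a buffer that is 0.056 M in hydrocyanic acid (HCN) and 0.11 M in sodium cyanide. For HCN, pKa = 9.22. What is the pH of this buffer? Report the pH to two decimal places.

pH = pKa + log([A⁻]/[HA]) = 9.22 + log(0.11/0.056)
pH = 9.22 + (+0.293) = 9.51

pH = 9.51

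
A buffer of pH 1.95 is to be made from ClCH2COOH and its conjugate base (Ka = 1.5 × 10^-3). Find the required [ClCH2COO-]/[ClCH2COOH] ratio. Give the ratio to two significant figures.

ratio = 0.13

pKa = -log(1.5 × 10^-3) = 2.824
pH = pKa + log(r) ⇒ log(r) = 1.95 − 2.824 = -0.874
r = [ClCH2COO-]/[ClCH2COOH] = 10^(-0.874) = 0.134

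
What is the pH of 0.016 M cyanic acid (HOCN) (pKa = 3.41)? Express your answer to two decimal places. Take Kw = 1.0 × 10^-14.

HOCN ⇌ OCN- + H+
Ka = 10^(−3.41) = 3.89 × 10^-4
Ka = [H+]²/(0.016 − [H+]) = 3.89 × 10^-4
Here C₀/Ka ≈ 41.1, so the small-[H+] approximation fails. Use the quadratic:
[H+] = [−0.000389 + √(0.000389² + 2.49e-05)]/2 = 2.31 × 10^-3 M
pH = −log(2.31 × 10^-3) = 2.64

pH = 2.64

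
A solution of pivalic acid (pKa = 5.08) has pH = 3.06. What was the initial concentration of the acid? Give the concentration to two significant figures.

C₀ = 9.2 × 10^-2 M

[H+] = 10^(-3.06) = 8.71 × 10^-4 M = x
Ka = 10^(−5.08) = 8.32 × 10^-6
Ka = x²/(C₀ − x) ⇒ C₀ = x + x²/Ka
C₀ = 8.71 × 10^-4 + (8.71 × 10^-4)²/(8.32 × 10^-6) = 9.21 × 10^-2 M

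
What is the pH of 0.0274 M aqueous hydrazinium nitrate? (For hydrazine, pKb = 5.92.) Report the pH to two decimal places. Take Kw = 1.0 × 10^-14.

N2H5+ is the conjugate acid of the weak base N2H4.
Kb = 10^(−5.92) = 1.20 × 10^-6
Ka = Kw/Kb = 1.0×10^-14 / 1.20 × 10^-6 = 8.33 × 10^-9
From the ICE table, Ka = [H+]²/(0.0274 − [H+]) = 8.33 × 10^-9.
Since Ka ≪ C₀, [H+] ≈ √(Ka·C₀) = 1.51 × 10^-5 M.
pH = −log(1.51 × 10^-5) = 4.82

pH = 4.82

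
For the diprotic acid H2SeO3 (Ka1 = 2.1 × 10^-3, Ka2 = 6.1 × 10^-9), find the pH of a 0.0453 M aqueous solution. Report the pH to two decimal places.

Since Ka1 ≫ Ka2, the first ionization dominates [H+].
Ka1 = x²/(0.0453 − x) = 2.1 × 10^-3
Solving the quadratic: x = (−Ka1 + √(Ka1² + 4·Ka1·C₀))/2 = 8.76 × 10^-3 M
pH = −log(8.76 × 10^-3) = 2.06

pH = 2.06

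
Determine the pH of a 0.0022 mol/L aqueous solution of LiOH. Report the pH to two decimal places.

LiOH is a strong base; [OH-] = 0.0022 M.
pOH = -log(0.0022) = 2.66
pH = 14.00 - 2.66 = 11.34

pH = 11.34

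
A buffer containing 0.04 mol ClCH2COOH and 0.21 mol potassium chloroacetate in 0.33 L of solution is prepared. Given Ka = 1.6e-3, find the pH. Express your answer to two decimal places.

pKa = −log(1.6 × 10^-3) = 2.796
Henderson–Hasselbalch: pH = pKa + log([ClCH2COO-]/[ClCH2COOH]) = 2.796 + log(0.21/0.04)
pH = 2.796 + (+0.720) = 3.52

pH = 3.52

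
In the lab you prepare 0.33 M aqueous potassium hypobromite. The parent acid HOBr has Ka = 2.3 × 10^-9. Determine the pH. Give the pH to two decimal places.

OBr- is the conjugate base of the weak acid HOBr.
Kb = Kw/Ka = 1.0×10^-14 / 2.3 × 10^-9 = 4.35 × 10^-6
From the ICE table, Kb = [OH-]²/(0.33 − [OH-]) = 4.35 × 10^-6.
Neglecting [OH-] in the denominator: [OH-] = √(4.35 × 10^-6 × 0.33) = 1.20 × 10^-3 M
Check: 0.36% ionized — well under 5%, approximation valid.
pOH = 2.92, so pH = 14.00 − pOH = 11.08

pH = 11.08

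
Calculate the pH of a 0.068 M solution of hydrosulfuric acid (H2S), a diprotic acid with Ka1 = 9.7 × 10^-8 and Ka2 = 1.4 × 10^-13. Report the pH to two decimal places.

Since Ka1 ≫ Ka2, the first ionization dominates [H+].
Ka1 = x²/(0.068 − x) = 9.7 × 10^-8
x ≈ √(9.7 × 10^-8 × 0.068) = 8.12 × 10^-5 M
pH = −log(8.12 × 10^-5) = 4.09

pH = 4.09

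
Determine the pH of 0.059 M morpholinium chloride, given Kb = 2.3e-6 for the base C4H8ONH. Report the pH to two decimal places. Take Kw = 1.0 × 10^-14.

pH = 4.80

C4H8ONH2+ is the conjugate acid of the weak base C4H8ONH.
Ka = Kw/Kb = 1.0×10^-14 / 2.3 × 10^-6 = 4.35 × 10^-9
Ka = x²/(0.059 − x) = 4.35 × 10^-9
Neglecting x in the denominator: x = √(4.35 × 10^-9 × 0.059) = 1.60 × 10^-5 M
Check: 0.027% ionized — well under 5%, approximation valid.
pH = −log(1.60 × 10^-5) = 4.80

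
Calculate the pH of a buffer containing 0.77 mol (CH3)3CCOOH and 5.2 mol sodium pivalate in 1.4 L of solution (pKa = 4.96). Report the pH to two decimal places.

Henderson–Hasselbalch: pH = pKa + log([(CH3)3CCOO-]/[(CH3)3CCOOH]) = 4.96 + log(5.2/0.77)
pH = 4.96 + (+0.830) = 5.79

pH = 5.79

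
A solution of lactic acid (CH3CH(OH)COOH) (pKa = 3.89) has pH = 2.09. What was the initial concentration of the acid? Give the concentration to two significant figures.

C₀ = 5.2 × 10^-1 M

[H+] = 10^(-2.09) = 8.13 × 10^-3 M = x
Ka = 10^(−3.89) = 1.29 × 10^-4
Ka = x²/(C₀ − x) ⇒ C₀ = x + x²/Ka
C₀ = 8.13 × 10^-3 + (8.13 × 10^-3)²/(1.29 × 10^-4) = 5.21 × 10^-1 M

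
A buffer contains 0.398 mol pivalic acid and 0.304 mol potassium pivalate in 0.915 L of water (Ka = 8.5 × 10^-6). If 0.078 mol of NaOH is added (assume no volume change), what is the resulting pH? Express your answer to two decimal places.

OH- converts (CH3)3CCOOH to (CH3)3CCOO-: (CH3)3CCOOH → 0.32 mol, (CH3)3CCOO- → 0.382 mol.
pKa = −log(8.5 × 10^-6) = 5.071
pH = pKa + log([A⁻]/[HA]) = 5.071 + log(0.382/0.32) = 5.071 +0.077

pH = 5.15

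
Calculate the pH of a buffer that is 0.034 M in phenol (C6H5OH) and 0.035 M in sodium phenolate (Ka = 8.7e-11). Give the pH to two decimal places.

pKa = −log(8.7 × 10^-11) = 10.060
Henderson–Hasselbalch: pH = pKa + log([C6H5O-]/[C6H5OH]) = 10.060 + log(0.035/0.034)
pH = 10.060 + (+0.013) = 10.07

pH = 10.07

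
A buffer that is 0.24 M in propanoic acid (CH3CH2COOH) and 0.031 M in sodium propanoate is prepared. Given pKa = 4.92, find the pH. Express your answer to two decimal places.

Using pH = pKa + log([base]/[acid]) with [base]/[acid] = 0.031/0.24:
pH = 4.92 + (-0.889) = 4.03

pH = 4.03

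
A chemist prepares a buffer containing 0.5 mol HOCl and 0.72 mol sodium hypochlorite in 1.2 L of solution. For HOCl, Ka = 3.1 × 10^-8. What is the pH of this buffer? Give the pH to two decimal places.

pKa = −log(3.1 × 10^-8) = 7.509
Henderson–Hasselbalch: pH = pKa + log([OCl-]/[HOCl]) = 7.509 + log(0.72/0.5)
pH = 7.509 + (+0.158) = 7.67

pH = 7.67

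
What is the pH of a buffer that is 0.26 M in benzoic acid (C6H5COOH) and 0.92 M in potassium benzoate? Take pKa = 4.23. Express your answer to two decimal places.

pH = 4.78

Henderson–Hasselbalch: pH = pKa + log([C6H5COO-]/[C6H5COOH]) = 4.23 + log(0.92/0.26)
pH = 4.23 + (+0.549) = 4.78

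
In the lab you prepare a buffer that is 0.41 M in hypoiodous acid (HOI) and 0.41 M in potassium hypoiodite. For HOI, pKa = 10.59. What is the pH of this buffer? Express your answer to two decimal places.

Using pH = pKa + log([base]/[acid]) with [base]/[acid] = 0.41/0.41:
pH = 10.59 + (+0.000) = 10.59

pH = 10.59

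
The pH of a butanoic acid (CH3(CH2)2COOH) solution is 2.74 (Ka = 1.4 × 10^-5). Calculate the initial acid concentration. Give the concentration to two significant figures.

C₀ = 2.4 × 10^-1 M

[H+] = 10^(-2.74) = 1.82 × 10^-3 M = x
Ka = x²/(C₀ − x) ⇒ C₀ = x + x²/Ka
C₀ = 1.82 × 10^-3 + (1.82 × 10^-3)²/(1.4 × 10^-5) = 2.38 × 10^-1 M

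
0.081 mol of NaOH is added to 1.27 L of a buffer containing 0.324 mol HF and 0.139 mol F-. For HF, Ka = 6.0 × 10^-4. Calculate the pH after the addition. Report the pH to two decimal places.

After neutralization: n(HF) = 0.243 mol, n(F-) = 0.22 mol.
pKa = −log(6.0 × 10^-4) = 3.222
Henderson–Hasselbalch with mole ratio 0.22/0.243: pH = 3.222 + (-0.043)

pH = 3.18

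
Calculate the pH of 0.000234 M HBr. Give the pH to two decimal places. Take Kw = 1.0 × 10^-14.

pH = 3.63

HBr is a strong acid and dissociates completely, so [H+] = 0.000234 M.
pH = -log(0.000234) = 3.63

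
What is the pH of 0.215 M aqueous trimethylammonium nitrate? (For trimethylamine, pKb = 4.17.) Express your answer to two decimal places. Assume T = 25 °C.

(CH3)3NH+ is the conjugate acid of the weak base (CH3)3N.
Kb = 10^(−4.17) = 6.76 × 10^-5
Ka = Kw/Kb = 1.0×10^-14 / 6.76 × 10^-5 = 1.48 × 10^-10
From the ICE table, Ka = [H+]²/(0.215 − [H+]) = 1.48 × 10^-10.
Since Ka ≪ C₀, [H+] ≈ √(Ka·C₀) = 5.64 × 10^-6 M.
Check: 0.0026% ionized — well under 5%, approximation valid.
pH = −log[H+] = −log(5.64 × 10^-6) = 5.25

pH = 5.25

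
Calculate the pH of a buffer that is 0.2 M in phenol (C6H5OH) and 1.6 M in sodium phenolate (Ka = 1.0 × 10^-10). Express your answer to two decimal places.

pKa = −log(1.0 × 10^-10) = 10.000
pH = pKa + log([A⁻]/[HA]) = 10.000 + log(1.6/0.2)
pH = 10.000 + (+0.903) = 10.90

pH = 10.90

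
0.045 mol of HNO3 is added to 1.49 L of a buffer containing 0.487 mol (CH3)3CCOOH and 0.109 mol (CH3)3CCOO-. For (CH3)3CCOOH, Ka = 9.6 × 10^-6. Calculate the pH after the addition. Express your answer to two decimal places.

Added H+ converts (CH3)3CCOO- to (CH3)3CCOOH: (CH3)3CCOOH → 0.532 mol, (CH3)3CCOO- → 0.064 mol.
pKa = −log(9.6 × 10^-6) = 5.018
pH = pKa + log([A⁻]/[HA]) = 5.018 + log(0.064/0.532) = 5.018 -0.920

pH = 4.10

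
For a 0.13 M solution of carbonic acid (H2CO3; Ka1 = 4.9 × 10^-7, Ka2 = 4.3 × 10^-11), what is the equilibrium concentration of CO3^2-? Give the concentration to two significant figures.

4.3 × 10^-11 M

First ionization gives [H+] ≈ [HCO3-] = 2.52 × 10^-4 M.
Second step: Ka2 = [H+][CO3^2-]/[HCO3-] ≈ [CO3^2-] (since [H+] ≈ [HCO3-]).
So [CO3^2-] ≈ Ka2.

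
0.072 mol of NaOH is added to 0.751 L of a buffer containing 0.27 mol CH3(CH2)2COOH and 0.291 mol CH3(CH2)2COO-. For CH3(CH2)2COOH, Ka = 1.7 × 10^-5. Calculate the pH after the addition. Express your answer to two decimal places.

pH = 5.03

After neutralization: n(CH3(CH2)2COOH) = 0.198 mol, n(CH3(CH2)2COO-) = 0.363 mol.
pKa = −log(1.7 × 10^-5) = 4.770
pH = pKa + log([A⁻]/[HA]) = 4.770 + log(0.363/0.198) = 4.770 +0.263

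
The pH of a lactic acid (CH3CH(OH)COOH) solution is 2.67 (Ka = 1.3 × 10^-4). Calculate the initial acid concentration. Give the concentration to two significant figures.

[H+] = 10^(-2.67) = 2.14 × 10^-3 M = x
Ka = x²/(C₀ − x) ⇒ C₀ = x + x²/Ka
C₀ = 2.14 × 10^-3 + (2.14 × 10^-3)²/(1.3 × 10^-4) = 3.74 × 10^-2 M

C₀ = 3.7 × 10^-2 M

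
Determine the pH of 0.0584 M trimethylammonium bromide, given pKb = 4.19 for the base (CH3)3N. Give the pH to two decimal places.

(CH3)3NH+ is the conjugate acid of the weak base (CH3)3N.
Kb = 10^(−4.19) = 6.46 × 10^-5
Ka = Kw/Kb = 1.0×10^-14 / 6.46 × 10^-5 = 1.55 × 10^-10
Let x = [H+] at equilibrium. Ka = x²/(0.0584 − x).
Neglecting x in the denominator: x = √(1.55 × 10^-10 × 0.0584) = 3.01 × 10^-6 M
pH = −log[H+] = −log(3.01 × 10^-6) = 5.52

pH = 5.52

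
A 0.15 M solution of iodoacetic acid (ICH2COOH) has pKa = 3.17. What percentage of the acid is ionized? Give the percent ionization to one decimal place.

6.5%

ICH2COOH ⇌ ICH2COO- + H+; let x = [H+] at equilibrium.
Ka = 10^(−3.17) = 6.76 × 10^-4
Ka = x²/(C₀ − x); solving the quadratic gives x = 9.74 × 10^-3 M.
% ionization = x/C₀ × 100% = 9.74 × 10^-3/0.15 × 100% = 6.5%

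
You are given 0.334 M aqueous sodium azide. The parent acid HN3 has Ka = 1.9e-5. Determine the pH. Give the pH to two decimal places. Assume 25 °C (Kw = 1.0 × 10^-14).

pH = 9.12

N3- is the conjugate base of the weak acid HN3.
Kb = Kw/Ka = 1.0×10^-14 / 1.9 × 10^-5 = 5.26 × 10^-10
From the ICE table, Kb = [OH-]²/(0.334 − [OH-]) = 5.26 × 10^-10.
Since Kb ≪ C₀, [OH-] ≈ √(Kb·C₀) = 1.33 × 10^-5 M.
pOH = −log(1.33 × 10^-5) = 4.88; pH = 14.00 − 4.88 = 9.12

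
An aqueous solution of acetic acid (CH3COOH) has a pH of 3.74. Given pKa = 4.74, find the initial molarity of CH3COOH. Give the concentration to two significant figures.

[H+] = 10^(-3.74) = 1.82 × 10^-4 M = x
Ka = 10^(−4.74) = 1.82 × 10^-5
Ka = x²/(C₀ − x) ⇒ C₀ = x + x²/Ka
C₀ = 1.82 × 10^-4 + (1.82 × 10^-4)²/(1.82 × 10^-5) = 2.00 × 10^-3 M

C₀ = 2.0 × 10^-3 M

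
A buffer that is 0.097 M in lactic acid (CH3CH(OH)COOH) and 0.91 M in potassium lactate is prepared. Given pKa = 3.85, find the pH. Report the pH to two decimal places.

Using pH = pKa + log([base]/[acid]) with [base]/[acid] = 0.91/0.097:
pH = 3.85 + (+0.972) = 4.82

pH = 4.82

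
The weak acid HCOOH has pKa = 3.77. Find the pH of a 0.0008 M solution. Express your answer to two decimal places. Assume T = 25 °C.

HCOOH ⇌ HCOO- + H+
Ka = 10^(−3.77) = 1.70 × 10^-4
Let x = [H+] at equilibrium. Ka = x²/(0.0008 − x).
The 5% rule fails; solving x² + Ka·x − Ka·C₀ = 0 exactly:
x = (−Ka + √(Ka² + 4·Ka·C₀))/2 = 2.93 × 10^-4 M
pH = −log[H+] = −log(2.93 × 10^-4) = 3.53

pH = 3.53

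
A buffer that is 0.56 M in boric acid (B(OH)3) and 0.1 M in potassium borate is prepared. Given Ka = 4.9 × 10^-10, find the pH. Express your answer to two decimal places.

pH = 8.56

pKa = −log(4.9 × 10^-10) = 9.310
pH = pKa + log([A⁻]/[HA]) = 9.310 + log(0.1/0.56)
pH = 9.310 + (-0.748) = 8.56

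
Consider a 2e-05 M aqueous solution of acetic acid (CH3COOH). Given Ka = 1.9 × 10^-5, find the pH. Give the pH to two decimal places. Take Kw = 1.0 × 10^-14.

CH3COOH ⇌ CH3COO- + H+
Ka = [H+]²/(2e-05 − [H+]) = 1.9 × 10^-5
The 5% rule fails; solving [H+]² + Ka·[H+] − Ka·C₀ = 0 exactly:
[H+] = [−1.9e-05 + √(1.9e-05² + 1.52e-09)]/2 = 1.22 × 10^-5 M
pH = −log[H+] = −log(1.22 × 10^-5) = 4.91

pH = 4.91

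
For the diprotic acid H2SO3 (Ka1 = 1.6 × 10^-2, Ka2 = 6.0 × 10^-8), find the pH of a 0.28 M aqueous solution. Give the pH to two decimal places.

pH = 1.23

Ka1 ≫ Ka2, so treat the first dissociation as the only significant source of H+.
Ka1 = x²/(0.28 − x) = 1.6 × 10^-2
Solving the quadratic: x = (−Ka1 + √(Ka1² + 4·Ka1·C₀))/2 = 5.94 × 10^-2 M
pH = −log(5.94 × 10^-2) = 1.23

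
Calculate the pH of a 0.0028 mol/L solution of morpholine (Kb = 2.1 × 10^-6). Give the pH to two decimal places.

pH = 9.88

C4H8ONH + H2O ⇌ C4H8ONH2+ + OH-
Let x = [OH-] at equilibrium. Kb = x²/(0.0028 − x).
Since Kb ≪ C₀, x ≈ √(Kb·C₀) = 7.67 × 10^-5 M.
pOH = 4.12, so pH = 14.00 − pOH = 9.88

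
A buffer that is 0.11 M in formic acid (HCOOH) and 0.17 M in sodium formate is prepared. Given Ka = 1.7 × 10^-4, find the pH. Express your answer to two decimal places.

pH = 3.96

pKa = −log(1.7 × 10^-4) = 3.770
Using pH = pKa + log([base]/[acid]) with [base]/[acid] = 0.17/0.11:
pH = 3.770 + (+0.189) = 3.96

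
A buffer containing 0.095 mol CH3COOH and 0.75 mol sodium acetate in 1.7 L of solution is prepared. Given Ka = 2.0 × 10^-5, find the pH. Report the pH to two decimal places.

pH = 5.60

pKa = −log(2.0 × 10^-5) = 4.699
Henderson–Hasselbalch: pH = pKa + log([CH3COO-]/[CH3COOH]) = 4.699 + log(0.75/0.095)
pH = 4.699 + (+0.897) = 5.60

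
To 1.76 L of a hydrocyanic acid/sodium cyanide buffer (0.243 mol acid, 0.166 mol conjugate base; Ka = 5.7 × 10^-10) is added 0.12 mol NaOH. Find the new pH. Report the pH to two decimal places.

pH = 9.61

After neutralization: n(HCN) = 0.123 mol, n(CN-) = 0.286 mol.
pKa = −log(5.7 × 10^-10) = 9.244
pH = pKa + log(n_CN-/n_HCN) = 9.244 + log(0.286/0.123) = 9.244 + (+0.366)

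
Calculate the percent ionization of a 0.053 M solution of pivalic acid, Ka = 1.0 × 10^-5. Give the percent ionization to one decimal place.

1.4%

(CH3)3CCOOH ⇌ (CH3)3CCOO- + H+; let x = [H+] at equilibrium.
x ≈ √(Ka·C₀) = √(1.0 × 10^-5 × 0.053) = 7.28 × 10^-4 M
% ionization = x/C₀ × 100% = 7.28 × 10^-4/0.053 × 100% = 1.4%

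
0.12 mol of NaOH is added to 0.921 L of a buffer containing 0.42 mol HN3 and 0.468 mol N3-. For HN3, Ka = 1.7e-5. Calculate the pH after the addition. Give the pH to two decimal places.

pH = 5.06

OH- converts HN3 to N3-: HN3 → 0.3 mol, N3- → 0.588 mol.
pKa = −log(1.7 × 10^-5) = 4.770
pH = pKa + log(n_N3-/n_HN3) = 4.770 + log(0.588/0.3) = 4.770 + (+0.292)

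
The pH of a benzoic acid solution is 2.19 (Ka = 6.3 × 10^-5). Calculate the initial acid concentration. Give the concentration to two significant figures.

C₀ = 6.7 × 10^-1 M

[H+] = 10^(-2.19) = 6.46 × 10^-3 M = x
Ka = x²/(C₀ − x) ⇒ C₀ = x + x²/Ka
C₀ = 6.46 × 10^-3 + (6.46 × 10^-3)²/(6.3 × 10^-5) = 6.69 × 10^-1 M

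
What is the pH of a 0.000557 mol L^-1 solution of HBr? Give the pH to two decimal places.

HBr is a strong acid and dissociates completely, so [H+] = 0.000557 M.
pH = -log(0.000557) = 3.25

pH = 3.25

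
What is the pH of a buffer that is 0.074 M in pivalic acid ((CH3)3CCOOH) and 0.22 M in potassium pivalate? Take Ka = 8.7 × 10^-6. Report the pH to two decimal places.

pH = 5.53

pKa = −log(8.7 × 10^-6) = 5.060
pH = pKa + log([A⁻]/[HA]) = 5.060 + log(0.22/0.074)
pH = 5.060 + (+0.473) = 5.53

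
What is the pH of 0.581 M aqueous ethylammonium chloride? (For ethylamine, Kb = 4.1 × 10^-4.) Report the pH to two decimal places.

pH = 5.42

C2H5NH3+ is the conjugate acid of the weak base C2H5NH2.
Ka = Kw/Kb = 1.0×10^-14 / 4.1 × 10^-4 = 2.44 × 10^-11
Ka = [H+]²/(0.581 − [H+]) = 2.44 × 10^-11
Assume [H+] ≪ 0.581: [H+] ≈ √(2.44 × 10^-11 × 0.581) = 3.77 × 10^-6 M
pH = −log(3.77 × 10^-6) = 5.42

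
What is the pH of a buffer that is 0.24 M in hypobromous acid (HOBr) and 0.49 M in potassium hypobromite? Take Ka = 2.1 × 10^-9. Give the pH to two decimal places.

pKa = −log(2.1 × 10^-9) = 8.678
pH = pKa + log([A⁻]/[HA]) = 8.678 + log(0.49/0.24)
pH = 8.678 + (+0.310) = 8.99

pH = 8.99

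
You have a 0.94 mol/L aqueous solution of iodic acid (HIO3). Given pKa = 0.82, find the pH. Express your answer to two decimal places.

HIO3 ⇌ IO3- + H+
Ka = 10^(−0.82) = 1.51 × 10^-1
Ka = x²/(0.94 − x) = 1.51 × 10^-1
The 5% rule fails; solving x² + Ka·x − Ka·C₀ = 0 exactly:
x = [−0.151 + √(0.151² + 0.568)]/2 = 3.09 × 10^-1 M
pH = −log[H+] = −log(3.09 × 10^-1) = 0.51

pH = 0.51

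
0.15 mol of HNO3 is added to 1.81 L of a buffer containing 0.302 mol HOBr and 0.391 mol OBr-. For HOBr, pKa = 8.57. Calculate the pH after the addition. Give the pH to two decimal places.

pH = 8.30

After neutralization: n(HOBr) = 0.452 mol, n(OBr-) = 0.241 mol.
Henderson–Hasselbalch with mole ratio 0.241/0.452: pH = 8.57 + (-0.273)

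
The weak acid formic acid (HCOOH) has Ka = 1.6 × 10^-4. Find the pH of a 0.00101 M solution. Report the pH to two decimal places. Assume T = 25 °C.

pH = 3.48

HCOOH ⇌ HCOO- + H+
From the ICE table, Ka = [H+]²/(0.00101 − [H+]) = 1.6 × 10^-4.
[H+] is not negligible relative to C₀; solve [H+]² + 0.00016·[H+] − 1.62e-07 = 0.
[H+] = [−0.00016 + √(0.00016² + 6.46e-07)]/2 = 3.30 × 10^-4 M
pH = −log(3.30 × 10^-4) = 3.48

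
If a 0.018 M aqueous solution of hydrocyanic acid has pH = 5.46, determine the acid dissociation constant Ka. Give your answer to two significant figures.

Ka = 6.7 × 10^-10

[H+] = 10^(-5.46) = 3.47 × 10^-6 M
At equilibrium [HA] = 0.018 − 3.47 × 10^-6 = 1.80 × 10^-2 M
Ka = [H+][A-]/[HA] = (3.47 × 10^-6)² / 1.80 × 10^-2 = 6.7 × 10^-10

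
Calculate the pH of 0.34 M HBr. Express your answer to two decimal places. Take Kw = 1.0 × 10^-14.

pH = 0.47

HBr is a strong acid and dissociates completely, so [H+] = 0.34 M.
pH = -log(0.34) = 0.47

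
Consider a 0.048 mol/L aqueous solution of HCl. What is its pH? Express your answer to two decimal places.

pH = 1.32

HCl is a strong acid and dissociates completely, so [H+] = 0.048 M.
pH = -log(0.048) = 1.32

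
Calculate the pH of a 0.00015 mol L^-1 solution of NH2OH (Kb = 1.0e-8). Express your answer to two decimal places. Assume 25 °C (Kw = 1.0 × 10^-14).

pH = 8.09

NH2OH + H2O ⇌ NH3OH+ + OH-
Let x = [OH-] at equilibrium. Kb = x²/(0.00015 − x).
Assume x ≪ 0.00015: x ≈ √(1.0 × 10^-8 × 0.00015) = 1.22 × 10^-6 M
(x/C₀ = 0.82% < 5%, so the approximation holds.)
pOH = −log(1.22 × 10^-6) = 5.91; pH = 14.00 − 5.91 = 8.09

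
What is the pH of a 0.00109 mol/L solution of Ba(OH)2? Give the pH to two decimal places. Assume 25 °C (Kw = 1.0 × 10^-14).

pH = 11.34

Ba(OH)2 is a strong base (each formula unit releases 2 OH-); [OH-] = 0.00218 M.
pOH = -log(0.00218) = 2.66
pH = 14.00 - 2.66 = 11.34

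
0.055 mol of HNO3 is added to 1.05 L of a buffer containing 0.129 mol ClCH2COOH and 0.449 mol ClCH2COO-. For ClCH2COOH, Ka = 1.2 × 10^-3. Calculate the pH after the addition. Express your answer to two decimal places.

Added H+ converts ClCH2COO- to ClCH2COOH: ClCH2COOH → 0.184 mol, ClCH2COO- → 0.394 mol.
pKa = −log(1.2 × 10^-3) = 2.921
pH = pKa + log(n_ClCH2COO-/n_ClCH2COOH) = 2.921 + log(0.394/0.184) = 2.921 + (+0.331)

pH = 3.25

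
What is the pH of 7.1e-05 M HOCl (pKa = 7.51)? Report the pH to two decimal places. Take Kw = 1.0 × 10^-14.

HOCl ⇌ OCl- + H+
Ka = 10^(−7.51) = 3.09 × 10^-8
From the ICE table, Ka = [H+]²/(7.1e-05 − [H+]) = 3.09 × 10^-8.
Since Ka ≪ C₀, [H+] ≈ √(Ka·C₀) = 1.48 × 10^-6 M.
([H+]/C₀ = 2.1% < 5%, so the approximation holds.)
pH = −log(1.48 × 10^-6) = 5.83

pH = 5.83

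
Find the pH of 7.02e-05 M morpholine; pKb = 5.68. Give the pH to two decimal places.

pH = 9.05

C4H8ONH + H2O ⇌ C4H8ONH2+ + OH-
Kb = 10^(−5.68) = 2.09 × 10^-6
From the ICE table, Kb = [OH-]²/(7.02e-05 − [OH-]) = 2.09 × 10^-6.
[OH-] is not negligible relative to C₀; solve [OH-]² + 2.09e-06·[OH-] − 1.47e-10 = 0.
[OH-] = [−2.09e-06 + √(2.09e-06² + 5.87e-10)]/2 = 1.11 × 10^-5 M
pOH = 4.95, so pH = 14.00 − pOH = 9.05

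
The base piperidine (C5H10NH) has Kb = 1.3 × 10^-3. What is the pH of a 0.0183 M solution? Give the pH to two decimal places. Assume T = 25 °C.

pH = 11.63

C5H10NH + H2O ⇌ C5H10NH2+ + OH-
From the ICE table, Kb = [OH-]²/(0.0183 − [OH-]) = 1.3 × 10^-3.
Here C₀/Kb ≈ 14.1, so the small-[OH-] approximation fails. Use the quadratic:
[OH-] = [−0.0013 + √(0.0013² + 9.52e-05)]/2 = 4.27 × 10^-3 M
pOH = −log(4.27 × 10^-3) = 2.37; pH = 14.00 − 2.37 = 11.63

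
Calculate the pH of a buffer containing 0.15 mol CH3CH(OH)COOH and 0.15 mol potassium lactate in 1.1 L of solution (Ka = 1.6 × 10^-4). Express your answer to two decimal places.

pH = 3.80

pKa = −log(1.6 × 10^-4) = 3.796
Henderson–Hasselbalch: pH = pKa + log([CH3CH(OH)COO-]/[CH3CH(OH)COOH]) = 3.796 + log(0.15/0.15)
pH = 3.796 + (+0.000) = 3.80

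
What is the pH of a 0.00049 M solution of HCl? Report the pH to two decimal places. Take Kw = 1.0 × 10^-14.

HCl is a strong acid and dissociates completely, so [H+] = 0.00049 M.
pH = -log(0.00049) = 3.31

pH = 3.31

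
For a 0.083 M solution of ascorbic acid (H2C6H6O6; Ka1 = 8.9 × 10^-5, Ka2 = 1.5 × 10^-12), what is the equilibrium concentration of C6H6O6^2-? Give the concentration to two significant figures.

1.5 × 10^-12 M

First ionization gives [H+] ≈ [HC6H6O6-] = 2.72 × 10^-3 M.
Second step: Ka2 = [H+][C6H6O6^2-]/[HC6H6O6-] ≈ [C6H6O6^2-] (since [H+] ≈ [HC6H6O6-]).
So [C6H6O6^2-] ≈ Ka2.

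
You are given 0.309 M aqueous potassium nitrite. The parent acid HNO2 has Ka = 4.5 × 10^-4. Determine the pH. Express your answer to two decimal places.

NO2- is the conjugate base of the weak acid HNO2.
Kb = Kw/Ka = 1.0×10^-14 / 4.5 × 10^-4 = 2.22 × 10^-11
Kb = [OH-]²/(0.309 − [OH-]) = 2.22 × 10^-11
Neglecting [OH-] in the denominator: [OH-] = √(2.22 × 10^-11 × 0.309) = 2.62 × 10^-6 M
pOH = −log(2.62 × 10^-6) = 5.58; pH = 14.00 − 5.58 = 8.42

pH = 8.42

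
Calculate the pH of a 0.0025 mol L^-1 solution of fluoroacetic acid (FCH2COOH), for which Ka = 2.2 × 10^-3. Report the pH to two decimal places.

pH = 2.83

FCH2COOH ⇌ FCH2COO- + H+
Ka = [H+]²/(0.0025 − [H+]) = 2.2 × 10^-3
[H+] is not negligible relative to C₀; solve [H+]² + 0.0022·[H+] − 5.5e-06 = 0.
[H+] = (−Ka + √(Ka² + 4·Ka·C₀))/2 = 1.49 × 10^-3 M
pH = −log(1.49 × 10^-3) = 2.83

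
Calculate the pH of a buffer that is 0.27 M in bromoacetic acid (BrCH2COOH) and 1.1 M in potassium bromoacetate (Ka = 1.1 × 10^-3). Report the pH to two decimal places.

pKa = −log(1.1 × 10^-3) = 2.959
Using pH = pKa + log([base]/[acid]) with [base]/[acid] = 1.1/0.27:
pH = 2.959 + (+0.610) = 3.57

pH = 3.57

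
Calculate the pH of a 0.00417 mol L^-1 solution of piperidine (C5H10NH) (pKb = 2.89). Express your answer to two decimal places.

C5H10NH + H2O ⇌ C5H10NH2+ + OH-
Kb = 10^(−2.89) = 1.29 × 10^-3
Kb = x²/(0.00417 − x) = 1.29 × 10^-3
Here C₀/Kb ≈ 3.23, so the small-x approximation fails. Use the quadratic:
x = (−Kb + √(Kb² + 4·Kb·C₀))/2 = 1.76 × 10^-3 M
pOH = −log(1.76 × 10^-3) = 2.75; pH = 14.00 − 2.75 = 11.25

pH = 11.25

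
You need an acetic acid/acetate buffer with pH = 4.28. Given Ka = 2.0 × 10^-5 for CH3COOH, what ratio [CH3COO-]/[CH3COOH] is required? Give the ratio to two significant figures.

ratio = 0.38

pKa = -log(2.0 × 10^-5) = 4.699
pH = pKa + log(r) ⇒ log(r) = 4.28 − 4.699 = -0.419
r = [CH3COO-]/[CH3COOH] = 10^(-0.419) = 0.381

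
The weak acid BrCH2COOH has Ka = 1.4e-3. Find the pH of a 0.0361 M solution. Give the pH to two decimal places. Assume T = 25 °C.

pH = 2.19

BrCH2COOH ⇌ BrCH2COO- + H+
Let x = [H+] at equilibrium. Ka = x²/(0.0361 − x).
The 5% rule fails; solving x² + Ka·x − Ka·C₀ = 0 exactly:
x = (−Ka + √(Ka² + 4·Ka·C₀))/2 = 6.44 × 10^-3 M
pH = −log[H+] = −log(6.44 × 10^-3) = 2.19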